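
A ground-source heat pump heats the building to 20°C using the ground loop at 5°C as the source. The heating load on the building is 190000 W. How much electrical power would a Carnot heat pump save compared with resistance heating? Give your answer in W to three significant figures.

In absolute terms T_C = 278.15 K and T_H = 293.15 K, so ΔT = 15.00 K.
COP_Carnot = T_H/ΔT = 293.15/15.00 = 19.54.
Resistance heating needs Ẇ_res = Q̇_H = 190000 W; the reversible heat pump needs only Ẇ_hp = Q̇_H/COP = 9722 W.
Saving = 190000 − 9722 = 180300 W.

180000 W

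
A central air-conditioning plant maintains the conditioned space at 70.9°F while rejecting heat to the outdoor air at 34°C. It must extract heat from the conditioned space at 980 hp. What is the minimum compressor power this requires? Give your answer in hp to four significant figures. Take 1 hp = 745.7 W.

41.19 hp

In absolute terms T_C = 294.76 K and T_H = 307.15 K, so ΔT = 12.39 K.
COP_Carnot = T_C/ΔT = 294.76/12.39 = 23.79.
Ẇ_min = Q̇/COP_Carnot = 980.0/23.79 = 41.19 hp.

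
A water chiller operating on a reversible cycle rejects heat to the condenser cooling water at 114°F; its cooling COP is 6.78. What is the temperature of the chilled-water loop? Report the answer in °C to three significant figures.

4.59 °C

For a Carnot refrigerator COP_R = T_C/(T_H − T_C), so T_C = COP·T_H/(1 + COP).
With T_H = 318.71 K, T_C = 6.78 × 318.71/7.780 = 277.74 K.
Converting, 277.74 K = 4.59°C.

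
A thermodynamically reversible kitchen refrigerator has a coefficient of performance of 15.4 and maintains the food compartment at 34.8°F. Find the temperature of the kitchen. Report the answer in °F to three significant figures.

66.9 °F

COP_R = T_C/(T_H − T_C) gives T_H − T_C = T_C/COP.
With T_C = 274.71 K, T_H = 274.71 × (1 + 1/15.4) = 292.54 K.
Converting, 292.54 K = 66.91°F.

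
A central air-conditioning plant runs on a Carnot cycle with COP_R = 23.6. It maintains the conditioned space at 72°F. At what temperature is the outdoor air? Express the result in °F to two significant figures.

COP_R = T_C/(T_H − T_C) gives T_H − T_C = T_C/COP.
With T_C = 295.37 K, T_H = 295.37 × (1 + 1/23.6) = 307.89 K.
Converting, 307.89 K = 94.53°F.

95 °F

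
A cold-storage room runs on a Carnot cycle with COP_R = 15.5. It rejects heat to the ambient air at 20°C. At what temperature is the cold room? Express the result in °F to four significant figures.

36.02 °F

For a Carnot refrigerator COP_R = T_C/(T_H − T_C), so T_C = COP·T_H/(1 + COP).
With T_H = 293.15 K, T_C = 15.5 × 293.15/16.50 = 275.38 K.
Converting, 275.38 K = 36.02°F.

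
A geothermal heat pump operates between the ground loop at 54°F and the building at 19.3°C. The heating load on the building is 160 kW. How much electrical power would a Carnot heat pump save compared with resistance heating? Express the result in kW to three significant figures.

In absolute terms T_C = 285.37 K and T_H = 292.45 K, so ΔT = 7.078 K.
COP_Carnot = T_H/ΔT = 292.45/7.078 = 41.32.
Resistance heating needs Ẇ_res = Q̇_H = 160.0 kW; the reversible heat pump needs only Ẇ_hp = Q̇_H/COP = 3.872 kW.
Saving = 160.0 − 3.872 = 156.1 kW.

156 kW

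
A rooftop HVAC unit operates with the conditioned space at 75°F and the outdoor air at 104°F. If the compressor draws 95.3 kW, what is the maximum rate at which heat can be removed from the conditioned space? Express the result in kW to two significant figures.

In absolute terms T_C = 297.04 K and T_H = 313.15 K, so ΔT = 16.11 K.
COP_Carnot = T_C/ΔT = 297.04/16.11 = 18.44.
Q̇_max = COP_Carnot × Ẇ = 18.44 × 95.30 kW = 1757 kW.

1800 kW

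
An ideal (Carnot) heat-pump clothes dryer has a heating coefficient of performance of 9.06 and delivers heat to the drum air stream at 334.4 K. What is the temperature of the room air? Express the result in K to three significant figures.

COP_HP = T_H/(T_H − T_C) gives T_H − T_C = T_H/COP.
With T_H = 334.40 K, T_C = 334.40 × (1 − 1/9.06) = 297.49 K.

297 K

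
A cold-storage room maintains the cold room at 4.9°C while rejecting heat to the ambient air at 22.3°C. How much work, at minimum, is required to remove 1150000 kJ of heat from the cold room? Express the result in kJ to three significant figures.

In absolute terms T_C = 278.05 K and T_H = 295.45 K, so ΔT = 17.40 K.
The reversible limit is COP_R = T_C/ΔT = 15.98, so W_min = Q_C/COP = Q_C·ΔT/T_C.
W_min = 1150000 × 17.40/278.05 = 71970 kJ.

72000 kJ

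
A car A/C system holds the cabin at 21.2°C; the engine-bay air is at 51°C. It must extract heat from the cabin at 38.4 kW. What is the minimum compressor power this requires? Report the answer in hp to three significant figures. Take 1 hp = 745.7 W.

5.21 hp

In absolute terms T_C = 294.35 K and T_H = 324.15 K, so ΔT = 29.80 K.
COP_Carnot = T_C/ΔT = 294.35/29.80 = 9.878.
Ẇ_min = Q̇/COP_Carnot = 38.40/9.878 = 3.888 kW = 5.213 hp.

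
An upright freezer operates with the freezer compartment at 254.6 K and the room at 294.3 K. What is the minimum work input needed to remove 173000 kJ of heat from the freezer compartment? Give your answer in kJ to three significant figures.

27000 kJ

The reservoir spacing is ΔT = 294.3 − 254.6 = 39.70 K.
The reversible limit is COP_R = T_C/ΔT = 6.413, so W_min = Q_C/COP = Q_C·ΔT/T_C.
W_min = 173000 × 39.70/254.60 = 26980 kJ.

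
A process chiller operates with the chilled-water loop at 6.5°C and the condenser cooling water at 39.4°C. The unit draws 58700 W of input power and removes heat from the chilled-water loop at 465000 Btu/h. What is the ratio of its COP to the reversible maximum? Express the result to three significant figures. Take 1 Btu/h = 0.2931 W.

0.273

Converting, Q̇_C = 465000 Btu/h = 136300 W, so COP_actual = Q̇_C/Ẇ = 136300/58700 = 2.322.
In absolute terms T_C = 279.65 K and T_H = 312.55 K, so ΔT = 32.90 K.
COP_Carnot = T_C/ΔT = 279.65/32.90 = 8.500.
η_II = COP_actual/COP_Carnot = 2.322/8.500 = 0.2732.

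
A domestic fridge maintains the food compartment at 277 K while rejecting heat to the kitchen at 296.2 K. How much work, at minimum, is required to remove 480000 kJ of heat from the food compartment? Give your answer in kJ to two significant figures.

The reservoir spacing is ΔT = 296.2 − 277 = 19.20 K.
The reversible limit is COP_R = T_C/ΔT = 14.43, so W_min = Q_C/COP = Q_C·ΔT/T_C.
W_min = 480000 × 19.20/277.00 = 33270 kJ.

33000 kJ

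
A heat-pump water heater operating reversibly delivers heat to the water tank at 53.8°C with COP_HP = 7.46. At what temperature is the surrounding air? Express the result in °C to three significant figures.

COP_HP = T_H/(T_H − T_C) gives T_H − T_C = T_H/COP.
With T_H = 326.95 K, T_C = 326.95 × (1 − 1/7.46) = 283.12 K.
Converting, 283.12 K = 9.97°C.

9.97 °C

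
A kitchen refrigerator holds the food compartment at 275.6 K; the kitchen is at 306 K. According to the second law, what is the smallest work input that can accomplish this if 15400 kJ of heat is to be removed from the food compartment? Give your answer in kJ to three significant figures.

The reservoir spacing is ΔT = 306 − 275.6 = 30.40 K.
The reversible limit is COP_R = T_C/ΔT = 9.066, so W_min = Q_C/COP = Q_C·ΔT/T_C.
W_min = 15400 × 30.40/275.60 = 1699 kJ.

1700 kJ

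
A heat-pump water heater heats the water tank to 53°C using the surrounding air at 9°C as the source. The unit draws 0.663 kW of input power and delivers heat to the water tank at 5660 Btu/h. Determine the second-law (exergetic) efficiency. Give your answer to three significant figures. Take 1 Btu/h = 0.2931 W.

Converting, Q̇_H = 5660 Btu/h = 1.659 kW, so COP_actual = Q̇_H/Ẇ = 1.659/0.6630 = 2.502.
In absolute terms T_C = 282.15 K and T_H = 326.15 K, so ΔT = 44.00 K.
COP_Carnot = T_H/ΔT = 326.15/44.00 = 7.413.
η_II = COP_actual/COP_Carnot = 2.502/7.413 = 0.3376.

0.338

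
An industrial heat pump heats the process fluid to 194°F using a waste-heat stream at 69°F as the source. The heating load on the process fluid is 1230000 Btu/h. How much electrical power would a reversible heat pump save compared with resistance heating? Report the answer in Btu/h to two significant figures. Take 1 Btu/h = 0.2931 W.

990000 Btu/h

In absolute terms T_C = 293.71 K and T_H = 363.15 K, so ΔT = 69.44 K.
COP_Carnot = T_H/ΔT = 363.15/69.44 = 5.229.
Resistance heating needs Ẇ_res = Q̇_H = 1230000 Btu/h; the reversible heat pump needs only Ẇ_hp = Q̇_H/COP = 235200 Btu/h.
Saving = 1230000 − 235200 = 994800 Btu/h.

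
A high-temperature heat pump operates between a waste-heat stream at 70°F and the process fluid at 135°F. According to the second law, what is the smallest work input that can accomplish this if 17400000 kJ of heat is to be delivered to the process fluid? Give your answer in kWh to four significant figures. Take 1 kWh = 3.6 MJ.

In absolute terms T_C = 294.26 K and T_H = 330.37 K, so ΔT = 36.11 K.
The reversible limit is COP_HP = T_H/ΔT = 9.149, so W_min = Q_H/COP = Q_H·ΔT/T_H.
W_min = 17400000 × 36.11/330.37 = 1902000 kJ = 528.3 kWh.

528.3 kWh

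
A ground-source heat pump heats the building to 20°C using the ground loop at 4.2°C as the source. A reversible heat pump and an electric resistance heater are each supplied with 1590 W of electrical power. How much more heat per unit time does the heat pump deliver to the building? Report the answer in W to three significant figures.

In absolute terms T_C = 277.35 K and T_H = 293.15 K, so ΔT = 15.80 K.
COP_Carnot = T_H/ΔT = 293.15/15.80 = 18.55.
The heat pump delivers Q̇_H = COP × Ẇ = 29500 W; the resistance heater delivers Ẇ = 1590 W.
Extra = (COP − 1)·Ẇ = 27910 W.

27900 W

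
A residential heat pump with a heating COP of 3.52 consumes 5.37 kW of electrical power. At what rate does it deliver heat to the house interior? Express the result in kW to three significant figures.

Q̇_H = COP_HP × Ẇ = 3.52 × 5.370 = 18.90 kW.

18.9 kW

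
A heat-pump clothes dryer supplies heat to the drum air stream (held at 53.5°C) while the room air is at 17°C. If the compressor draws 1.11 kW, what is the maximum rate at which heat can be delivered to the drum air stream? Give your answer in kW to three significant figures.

9.93 kW

In absolute terms T_C = 290.15 K and T_H = 326.65 K, so ΔT = 36.50 K.
COP_Carnot = T_H/ΔT = 326.65/36.50 = 8.949.
Q̇_max = COP_Carnot × Ẇ = 8.949 × 1.110 kW = 9.934 kW.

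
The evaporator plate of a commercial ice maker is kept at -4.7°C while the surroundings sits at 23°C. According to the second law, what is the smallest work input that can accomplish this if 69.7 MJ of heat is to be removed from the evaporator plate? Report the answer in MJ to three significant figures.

In absolute terms T_C = 268.45 K and T_H = 296.15 K, so ΔT = 27.70 K.
The reversible limit is COP_R = T_C/ΔT = 9.691, so W_min = Q_C/COP = Q_C·ΔT/T_C.
W_min = 69.70 × 27.70/268.45 = 7.192 MJ.

7.19 MJ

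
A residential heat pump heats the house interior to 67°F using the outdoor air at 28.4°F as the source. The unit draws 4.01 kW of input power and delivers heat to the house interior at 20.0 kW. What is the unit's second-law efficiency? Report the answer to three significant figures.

COP_actual = Q̇_H/Ẇ = 20.00/4.010 = 4.988.
In absolute terms T_C = 271.15 K and T_H = 292.59 K, so ΔT = 21.44 K.
COP_Carnot = T_H/ΔT = 292.59/21.44 = 13.64.
η_II = COP_actual/COP_Carnot = 4.988/13.64 = 0.3655.

0.366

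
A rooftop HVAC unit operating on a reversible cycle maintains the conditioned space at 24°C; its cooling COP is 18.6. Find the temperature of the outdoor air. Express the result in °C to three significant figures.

COP_R = T_C/(T_H − T_C) gives T_H − T_C = T_C/COP.
With T_C = 297.15 K, T_H = 297.15 × (1 + 1/18.6) = 313.13 K.
Converting, 313.13 K = 39.98°C.

40.0 °C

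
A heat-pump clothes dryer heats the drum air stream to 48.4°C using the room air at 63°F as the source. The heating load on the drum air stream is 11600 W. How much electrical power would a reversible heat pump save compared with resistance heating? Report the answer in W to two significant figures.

In absolute terms T_C = 290.37 K and T_H = 321.55 K, so ΔT = 31.18 K.
COP_Carnot = T_H/ΔT = 321.55/31.18 = 10.31.
Resistance heating needs Ẇ_res = Q̇_H = 11600 W; the reversible heat pump needs only Ẇ_hp = Q̇_H/COP = 1125 W.
Saving = 11600 − 1125 = 10480 W.

10000 W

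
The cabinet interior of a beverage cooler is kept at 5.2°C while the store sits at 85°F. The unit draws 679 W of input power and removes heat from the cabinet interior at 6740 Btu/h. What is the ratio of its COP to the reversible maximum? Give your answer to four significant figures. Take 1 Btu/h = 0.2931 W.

0.2534

Converting, Q̇_C = 6740 Btu/h = 1975 W, so COP_actual = Q̇_C/Ẇ = 1975/679.0 = 2.909.
In absolute terms T_C = 278.35 K and T_H = 302.59 K, so ΔT = 24.24 K.
COP_Carnot = T_C/ΔT = 278.35/24.24 = 11.48.
η_II = COP_actual/COP_Carnot = 2.909/11.48 = 0.2534.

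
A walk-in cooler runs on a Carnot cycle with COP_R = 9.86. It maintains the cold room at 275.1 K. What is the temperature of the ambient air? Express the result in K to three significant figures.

303 K

COP_R = T_C/(T_H − T_C) gives T_H − T_C = T_C/COP.
With T_C = 275.10 K, T_H = 275.10 × (1 + 1/9.86) = 303.00 K.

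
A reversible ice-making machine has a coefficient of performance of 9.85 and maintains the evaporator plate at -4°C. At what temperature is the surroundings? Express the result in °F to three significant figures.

COP_R = T_C/(T_H − T_C) gives T_H − T_C = T_C/COP.
With T_C = 269.15 K, T_H = 269.15 × (1 + 1/9.85) = 296.47 K.
Converting, 296.47 K = 73.98°F.

74.0 °F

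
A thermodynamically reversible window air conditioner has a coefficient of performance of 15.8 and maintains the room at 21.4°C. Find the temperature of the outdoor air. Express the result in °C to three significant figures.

COP_R = T_C/(T_H − T_C) gives T_H − T_C = T_C/COP.
With T_C = 294.55 K, T_H = 294.55 × (1 + 1/15.8) = 313.19 K.
Converting, 313.19 K = 40.04°C.

40.0 °C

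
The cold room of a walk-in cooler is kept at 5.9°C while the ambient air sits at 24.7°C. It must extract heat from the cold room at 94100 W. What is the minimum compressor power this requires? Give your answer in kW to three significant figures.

6.34 kW

In absolute terms T_C = 279.05 K and T_H = 297.85 K, so ΔT = 18.80 K.
COP_Carnot = T_C/ΔT = 279.05/18.80 = 14.84.
Ẇ_min = Q̇/COP_Carnot = 94100/14.84 = 6340 W = 6.340 kW.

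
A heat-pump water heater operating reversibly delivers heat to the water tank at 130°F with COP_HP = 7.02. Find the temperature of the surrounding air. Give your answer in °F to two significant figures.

COP_HP = T_H/(T_H − T_C) gives T_H − T_C = T_H/COP.
With T_H = 327.59 K, T_C = 327.59 × (1 − 1/7.02) = 280.93 K.
Converting, 280.93 K = 46.00°F.

46 °F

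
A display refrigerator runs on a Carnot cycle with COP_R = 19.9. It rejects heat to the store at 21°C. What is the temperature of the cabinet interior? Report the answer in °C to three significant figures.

For a Carnot refrigerator COP_R = T_C/(T_H − T_C), so T_C = COP·T_H/(1 + COP).
With T_H = 294.15 K, T_C = 19.9 × 294.15/20.90 = 280.08 K.
Converting, 280.08 K = 6.93°C.

6.93 °C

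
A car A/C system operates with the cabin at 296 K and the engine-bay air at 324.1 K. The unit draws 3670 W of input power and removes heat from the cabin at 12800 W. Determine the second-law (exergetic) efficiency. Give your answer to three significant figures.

COP_actual = Q̇_C/Ẇ = 12800/3670 = 3.488.
The reservoir spacing is ΔT = 324.1 − 296 = 28.10 K.
COP_Carnot = T_C/ΔT = 296.00/28.10 = 10.53.
η_II = COP_actual/COP_Carnot = 3.488/10.53 = 0.3311.

0.331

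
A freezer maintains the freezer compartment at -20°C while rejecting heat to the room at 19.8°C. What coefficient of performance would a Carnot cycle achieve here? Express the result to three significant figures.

In absolute terms T_C = 253.15 K and T_H = 292.95 K, so ΔT = 39.80 K.
For a reversible cycle, COP_Carnot = T_C/ΔT = 253.15/39.80 = 6.361.

6.36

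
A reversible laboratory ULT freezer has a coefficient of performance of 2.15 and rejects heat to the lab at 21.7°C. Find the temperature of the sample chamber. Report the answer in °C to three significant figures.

-71.9 °C

For a Carnot refrigerator COP_R = T_C/(T_H − T_C), so T_C = COP·T_H/(1 + COP).
With T_H = 294.85 K, T_C = 2.15 × 294.85/3.150 = 201.25 K.
Converting, 201.25 K = -71.90°C.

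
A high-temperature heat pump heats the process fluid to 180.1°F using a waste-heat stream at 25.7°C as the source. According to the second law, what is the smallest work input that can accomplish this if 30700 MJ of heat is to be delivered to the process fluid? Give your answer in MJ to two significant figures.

In absolute terms T_C = 298.85 K and T_H = 355.43 K, so ΔT = 56.58 K.
The reversible limit is COP_HP = T_H/ΔT = 6.282, so W_min = Q_H/COP = Q_H·ΔT/T_H.
W_min = 30700 × 56.58/355.43 = 4887 MJ.

4900 MJ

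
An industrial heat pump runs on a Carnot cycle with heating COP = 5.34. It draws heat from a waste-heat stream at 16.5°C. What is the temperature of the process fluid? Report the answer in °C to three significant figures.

COP_HP = T_H/(T_H − T_C) rearranges to T_H = COP·T_C/(COP − 1).
With T_C = 289.65 K, T_H = 5.34 × 289.65/4.340 = 356.39 K.
Converting, 356.39 K = 83.24°C.

83.2 °C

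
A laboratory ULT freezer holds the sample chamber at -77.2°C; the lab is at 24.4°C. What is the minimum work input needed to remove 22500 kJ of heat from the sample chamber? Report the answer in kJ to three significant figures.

11700 kJ

In absolute terms T_C = 195.95 K and T_H = 297.55 K, so ΔT = 101.6 K.
The reversible limit is COP_R = T_C/ΔT = 1.929, so W_min = Q_C/COP = Q_C·ΔT/T_C.
W_min = 22500 × 101.6/195.95 = 11670 kJ.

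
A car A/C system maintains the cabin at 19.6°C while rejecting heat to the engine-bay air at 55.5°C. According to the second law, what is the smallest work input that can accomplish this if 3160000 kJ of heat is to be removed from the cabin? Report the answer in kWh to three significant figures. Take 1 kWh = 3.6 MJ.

108 kWh

In absolute terms T_C = 292.75 K and T_H = 328.65 K, so ΔT = 35.90 K.
The reversible limit is COP_R = T_C/ΔT = 8.155, so W_min = Q_C/COP = Q_C·ΔT/T_C.
W_min = 3160000 × 35.90/292.75 = 387500 kJ = 107.6 kWh.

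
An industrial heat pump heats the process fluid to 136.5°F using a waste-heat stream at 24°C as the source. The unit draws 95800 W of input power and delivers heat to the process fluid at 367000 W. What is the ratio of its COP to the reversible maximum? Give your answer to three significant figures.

0.394

COP_actual = Q̇_H/Ẇ = 367000/95800 = 3.831.
In absolute terms T_C = 297.15 K and T_H = 331.21 K, so ΔT = 34.06 K.
COP_Carnot = T_H/ΔT = 331.21/34.06 = 9.725.
η_II = COP_actual/COP_Carnot = 3.831/9.725 = 0.3939.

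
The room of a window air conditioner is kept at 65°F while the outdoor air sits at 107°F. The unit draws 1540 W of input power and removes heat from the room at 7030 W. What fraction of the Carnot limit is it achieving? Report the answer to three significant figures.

0.365

COP_actual = Q̇_C/Ẇ = 7030/1540 = 4.565.
In absolute terms T_C = 291.48 K and T_H = 314.82 K, so ΔT = 23.33 K.
COP_Carnot = T_C/ΔT = 291.48/23.33 = 12.49.
η_II = COP_actual/COP_Carnot = 4.565/12.49 = 0.3654.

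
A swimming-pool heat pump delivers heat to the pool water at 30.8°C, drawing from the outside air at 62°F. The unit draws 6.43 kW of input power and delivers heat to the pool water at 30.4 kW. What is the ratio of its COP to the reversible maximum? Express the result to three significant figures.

0.220

COP_actual = Q̇_H/Ẇ = 30.40/6.430 = 4.728.
In absolute terms T_C = 289.82 K and T_H = 303.95 K, so ΔT = 14.13 K.
COP_Carnot = T_H/ΔT = 303.95/14.13 = 21.51.
η_II = COP_actual/COP_Carnot = 4.728/21.51 = 0.2198.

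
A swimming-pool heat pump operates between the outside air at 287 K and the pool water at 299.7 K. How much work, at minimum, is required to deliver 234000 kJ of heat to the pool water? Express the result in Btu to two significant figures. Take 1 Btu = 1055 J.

9400 Btu

The reservoir spacing is ΔT = 299.7 − 287 = 12.70 K.
The reversible limit is COP_HP = T_H/ΔT = 23.60, so W_min = Q_H/COP = Q_H·ΔT/T_H.
W_min = 234000 × 12.70/299.70 = 9916 kJ = 9399 Btu.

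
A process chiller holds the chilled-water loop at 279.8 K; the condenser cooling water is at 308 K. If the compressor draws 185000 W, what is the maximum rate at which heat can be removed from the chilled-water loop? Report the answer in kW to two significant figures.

1800 kW

The reservoir spacing is ΔT = 308 − 279.8 = 28.20 K.
COP_Carnot = T_C/ΔT = 279.80/28.20 = 9.922.
Q̇_max = COP_Carnot × Ẇ = 9.922 × 185000 W = 1836000 W = 1836 kW.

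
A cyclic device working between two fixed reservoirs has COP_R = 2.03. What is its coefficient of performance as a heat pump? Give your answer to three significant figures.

3.03

The first law on one cycle gives Q_H = Q_C + W, so Q_H/W = Q_C/W + 1.
COP_HP = COP_R + 1 = 2.03 + 1 = 3.03.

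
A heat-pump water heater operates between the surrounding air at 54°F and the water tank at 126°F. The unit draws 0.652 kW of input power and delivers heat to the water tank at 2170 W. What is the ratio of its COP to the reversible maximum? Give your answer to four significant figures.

Converting, Q̇_H = 2170 W = 2.170 kW, so COP_actual = Q̇_H/Ẇ = 2.170/0.6520 = 3.328.
In absolute terms T_C = 285.37 K and T_H = 325.37 K, so ΔT = 40.00 K.
COP_Carnot = T_H/ΔT = 325.37/40.00 = 8.134.
η_II = COP_actual/COP_Carnot = 3.328/8.134 = 0.4092.

0.4092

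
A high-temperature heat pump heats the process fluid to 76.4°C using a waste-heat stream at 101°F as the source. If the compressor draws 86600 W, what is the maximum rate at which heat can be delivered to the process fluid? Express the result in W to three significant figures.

795000 W

In absolute terms T_C = 311.48 K and T_H = 349.55 K, so ΔT = 38.07 K.
COP_Carnot = T_H/ΔT = 349.55/38.07 = 9.183.
Q̇_max = COP_Carnot × Ẇ = 9.183 × 86600 W = 795200 W.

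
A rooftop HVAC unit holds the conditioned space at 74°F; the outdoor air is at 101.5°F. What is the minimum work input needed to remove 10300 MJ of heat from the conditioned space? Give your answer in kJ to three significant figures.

In absolute terms T_C = 296.48 K and T_H = 311.76 K, so ΔT = 15.28 K.
The reversible limit is COP_R = T_C/ΔT = 19.41, so W_min = Q_C/COP = Q_C·ΔT/T_C.
W_min = 10300 × 15.28/296.48 = 530.8 MJ = 530800 kJ.

531000 kJ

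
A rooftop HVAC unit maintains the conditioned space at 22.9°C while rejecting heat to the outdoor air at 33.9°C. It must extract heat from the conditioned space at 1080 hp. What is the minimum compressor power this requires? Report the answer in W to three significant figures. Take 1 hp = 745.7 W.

29900 W

In absolute terms T_C = 296.05 K and T_H = 307.05 K, so ΔT = 11.00 K.
COP_Carnot = T_C/ΔT = 296.05/11.00 = 26.91.
Ẇ_min = Q̇/COP_Carnot = 1080/26.91 = 40.13 hp = 29920 W.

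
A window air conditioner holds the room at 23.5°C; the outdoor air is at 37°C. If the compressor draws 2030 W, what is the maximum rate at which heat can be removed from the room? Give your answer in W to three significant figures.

In absolute terms T_C = 296.65 K and T_H = 310.15 K, so ΔT = 13.50 K.
COP_Carnot = T_C/ΔT = 296.65/13.50 = 21.97.
Q̇_max = COP_Carnot × Ẇ = 21.97 × 2030 W = 44610 W.

44600 W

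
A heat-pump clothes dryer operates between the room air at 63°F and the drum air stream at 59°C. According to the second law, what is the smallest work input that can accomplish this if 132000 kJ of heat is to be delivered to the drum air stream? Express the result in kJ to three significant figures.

16600 kJ

In absolute terms T_C = 290.37 K and T_H = 332.15 K, so ΔT = 41.78 K.
The reversible limit is COP_HP = T_H/ΔT = 7.950, so W_min = Q_H/COP = Q_H·ΔT/T_H.
W_min = 132000 × 41.78/332.15 = 16600 kJ.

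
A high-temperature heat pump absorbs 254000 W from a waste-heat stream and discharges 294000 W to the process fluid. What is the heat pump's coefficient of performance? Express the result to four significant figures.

7.350

The first law gives Q̇_H = Q̇_C + Ẇ, so the three rates are Q̇_C = 254000, Q̇_H = 294000, Ẇ = 40000 W.
COP_HP = Q̇_H/Ẇ = 294000/40000 = 7.350.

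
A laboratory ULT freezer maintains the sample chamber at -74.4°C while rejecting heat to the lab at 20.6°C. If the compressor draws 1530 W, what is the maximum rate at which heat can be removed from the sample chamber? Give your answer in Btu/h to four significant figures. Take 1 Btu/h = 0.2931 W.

In absolute terms T_C = 198.75 K and T_H = 293.75 K, so ΔT = 95.00 K.
COP_Carnot = T_C/ΔT = 198.75/95.00 = 2.092.
Q̇_max = COP_Carnot × Ẇ = 2.092 × 1530 W = 3201 W = 10920 Btu/h.

10920 Btu/h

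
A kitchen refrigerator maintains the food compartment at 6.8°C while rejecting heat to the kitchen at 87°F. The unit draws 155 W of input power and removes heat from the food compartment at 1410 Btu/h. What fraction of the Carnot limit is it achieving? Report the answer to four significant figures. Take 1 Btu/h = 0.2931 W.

0.2262

Converting, Q̇_C = 1410 Btu/h = 413.3 W, so COP_actual = Q̇_C/Ẇ = 413.3/155.0 = 2.666.
In absolute terms T_C = 279.95 K and T_H = 303.71 K, so ΔT = 23.76 K.
COP_Carnot = T_C/ΔT = 279.95/23.76 = 11.78.
η_II = COP_actual/COP_Carnot = 2.666/11.78 = 0.2262.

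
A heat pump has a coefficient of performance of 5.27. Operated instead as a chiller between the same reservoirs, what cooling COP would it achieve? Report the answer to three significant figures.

Since Q_H = Q_C + W for any cycle, COP_R = Q_C/W = Q_H/W − 1.
COP_R = 5.27 − 1 = 4.27.

4.27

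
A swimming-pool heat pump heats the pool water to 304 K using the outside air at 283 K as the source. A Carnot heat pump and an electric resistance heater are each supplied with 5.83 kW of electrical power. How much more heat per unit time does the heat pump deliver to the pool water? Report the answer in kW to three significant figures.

The reservoir spacing is ΔT = 304 − 283 = 21.00 K.
COP_Carnot = T_H/ΔT = 304.00/21.00 = 14.48.
The heat pump delivers Q̇_H = COP × Ẇ = 84.40 kW; the resistance heater delivers Ẇ = 5.830 kW.
Extra = (COP − 1)·Ẇ = 78.57 kW.

78.6 kW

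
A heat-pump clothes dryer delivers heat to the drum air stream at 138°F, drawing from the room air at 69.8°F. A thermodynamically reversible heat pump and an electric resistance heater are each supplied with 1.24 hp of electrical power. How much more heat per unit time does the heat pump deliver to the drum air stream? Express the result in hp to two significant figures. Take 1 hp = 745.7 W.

9.6 hp

In absolute terms T_C = 294.15 K and T_H = 332.04 K, so ΔT = 37.89 K.
COP_Carnot = T_H/ΔT = 332.04/37.89 = 8.763.
The heat pump delivers Q̇_H = COP × Ẇ = 10.87 hp; the resistance heater delivers Ẇ = 1.240 hp.
Extra = (COP − 1)·Ẇ = 9.627 hp.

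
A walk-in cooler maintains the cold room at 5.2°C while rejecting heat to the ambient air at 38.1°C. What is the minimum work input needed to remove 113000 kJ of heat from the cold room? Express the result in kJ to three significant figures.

In absolute terms T_C = 278.35 K and T_H = 311.25 K, so ΔT = 32.90 K.
The reversible limit is COP_R = T_C/ΔT = 8.460, so W_min = Q_C/COP = Q_C·ΔT/T_C.
W_min = 113000 × 32.90/278.35 = 13360 kJ.

13400 kJ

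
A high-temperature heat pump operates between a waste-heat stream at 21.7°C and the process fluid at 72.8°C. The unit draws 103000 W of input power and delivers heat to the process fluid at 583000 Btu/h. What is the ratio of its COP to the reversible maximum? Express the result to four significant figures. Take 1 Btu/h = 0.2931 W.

Converting, Q̇_H = 583000 Btu/h = 170900 W, so COP_actual = Q̇_H/Ẇ = 170900/103000 = 1.659.
In absolute terms T_C = 294.85 K and T_H = 345.95 K, so ΔT = 51.10 K.
COP_Carnot = T_H/ΔT = 345.95/51.10 = 6.770.
η_II = COP_actual/COP_Carnot = 1.659/6.770 = 0.2451.

0.2451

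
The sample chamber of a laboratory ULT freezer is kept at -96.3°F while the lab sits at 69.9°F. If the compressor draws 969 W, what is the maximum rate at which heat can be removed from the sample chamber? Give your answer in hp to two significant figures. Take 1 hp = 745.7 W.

2.8 hp

In absolute terms T_C = 201.87 K and T_H = 294.21 K, so ΔT = 92.33 K.
COP_Carnot = T_C/ΔT = 201.87/92.33 = 2.186.
Q̇_max = COP_Carnot × Ẇ = 2.186 × 969.0 W = 2119 W = 2.841 hp.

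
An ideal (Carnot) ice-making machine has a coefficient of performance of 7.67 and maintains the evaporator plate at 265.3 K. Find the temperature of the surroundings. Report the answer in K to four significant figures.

COP_R = T_C/(T_H − T_C) gives T_H − T_C = T_C/COP.
With T_C = 265.30 K, T_H = 265.30 × (1 + 1/7.67) = 299.89 K.

299.9 K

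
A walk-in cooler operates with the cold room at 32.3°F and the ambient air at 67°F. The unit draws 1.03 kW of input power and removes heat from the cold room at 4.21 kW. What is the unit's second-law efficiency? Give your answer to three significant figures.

COP_actual = Q̇_C/Ẇ = 4.210/1.030 = 4.087.
In absolute terms T_C = 273.32 K and T_H = 292.59 K, so ΔT = 19.28 K.
COP_Carnot = T_C/ΔT = 273.32/19.28 = 14.18.
η_II = COP_actual/COP_Carnot = 4.087/14.18 = 0.2883.

0.288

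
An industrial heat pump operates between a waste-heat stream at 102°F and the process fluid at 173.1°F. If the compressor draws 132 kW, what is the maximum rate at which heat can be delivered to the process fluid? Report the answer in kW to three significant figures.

1170 kW

In absolute terms T_C = 312.04 K and T_H = 351.54 K, so ΔT = 39.50 K.
COP_Carnot = T_H/ΔT = 351.54/39.50 = 8.900.
Q̇_max = COP_Carnot × Ẇ = 8.900 × 132.0 kW = 1175 kW.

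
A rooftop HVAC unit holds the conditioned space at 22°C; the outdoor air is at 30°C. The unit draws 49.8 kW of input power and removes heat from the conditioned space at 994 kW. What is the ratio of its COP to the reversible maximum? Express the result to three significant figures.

COP_actual = Q̇_C/Ẇ = 994.0/49.80 = 19.96.
In absolute terms T_C = 295.15 K and T_H = 303.15 K, so ΔT = 8.000 K.
COP_Carnot = T_C/ΔT = 295.15/8.000 = 36.89.
η_II = COP_actual/COP_Carnot = 19.96/36.89 = 0.5410.

0.541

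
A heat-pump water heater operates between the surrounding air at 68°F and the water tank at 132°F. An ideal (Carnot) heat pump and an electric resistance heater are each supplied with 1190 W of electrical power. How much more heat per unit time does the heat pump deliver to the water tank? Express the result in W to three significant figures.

9810 W

In absolute terms T_C = 293.15 K and T_H = 328.71 K, so ΔT = 35.56 K.
COP_Carnot = T_H/ΔT = 328.71/35.56 = 9.245.
The heat pump delivers Q̇_H = COP × Ẇ = 11000 W; the resistance heater delivers Ẇ = 1190 W.
Extra = (COP − 1)·Ẇ = 9811 W.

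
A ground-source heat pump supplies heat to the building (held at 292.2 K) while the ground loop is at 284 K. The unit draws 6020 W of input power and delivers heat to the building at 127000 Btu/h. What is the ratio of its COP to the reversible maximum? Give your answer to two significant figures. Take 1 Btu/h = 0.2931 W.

0.17

Converting, Q̇_H = 127000 Btu/h = 37220 W, so COP_actual = Q̇_H/Ẇ = 37220/6020 = 6.183.
The reservoir spacing is ΔT = 292.2 − 284 = 8.200 K.
COP_Carnot = T_H/ΔT = 292.20/8.200 = 35.63.
η_II = COP_actual/COP_Carnot = 6.183/35.63 = 0.1735.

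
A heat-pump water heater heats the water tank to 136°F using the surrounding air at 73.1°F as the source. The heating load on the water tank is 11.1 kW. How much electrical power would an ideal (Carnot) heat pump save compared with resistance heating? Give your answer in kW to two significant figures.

9.9 kW

In absolute terms T_C = 295.98 K and T_H = 330.93 K, so ΔT = 34.94 K.
COP_Carnot = T_H/ΔT = 330.93/34.94 = 9.470.
Resistance heating needs Ẇ_res = Q̇_H = 11.10 kW; the reversible heat pump needs only Ẇ_hp = Q̇_H/COP = 1.172 kW.
Saving = 11.10 − 1.172 = 9.928 kW.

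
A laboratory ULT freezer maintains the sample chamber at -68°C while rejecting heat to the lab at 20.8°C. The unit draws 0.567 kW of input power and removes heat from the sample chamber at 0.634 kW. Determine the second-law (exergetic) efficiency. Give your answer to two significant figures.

COP_actual = Q̇_C/Ẇ = 0.6340/0.5670 = 1.118.
In absolute terms T_C = 205.15 K and T_H = 293.95 K, so ΔT = 88.80 K.
COP_Carnot = T_C/ΔT = 205.15/88.80 = 2.310.
η_II = COP_actual/COP_Carnot = 1.118/2.310 = 0.4840.

0.48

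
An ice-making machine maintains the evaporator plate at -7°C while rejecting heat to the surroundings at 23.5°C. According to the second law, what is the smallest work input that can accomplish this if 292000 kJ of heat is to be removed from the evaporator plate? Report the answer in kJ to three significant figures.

33500 kJ

In absolute terms T_C = 266.15 K and T_H = 296.65 K, so ΔT = 30.50 K.
The reversible limit is COP_R = T_C/ΔT = 8.726, so W_min = Q_C/COP = Q_C·ΔT/T_C.
W_min = 292000 × 30.50/266.15 = 33460 kJ.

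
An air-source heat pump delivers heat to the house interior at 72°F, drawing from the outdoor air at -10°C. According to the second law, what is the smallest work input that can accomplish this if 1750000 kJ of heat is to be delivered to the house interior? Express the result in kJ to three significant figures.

191000 kJ

In absolute terms T_C = 263.15 K and T_H = 295.37 K, so ΔT = 32.22 K.
The reversible limit is COP_HP = T_H/ΔT = 9.167, so W_min = Q_H/COP = Q_H·ΔT/T_H.
W_min = 1750000 × 32.22/295.37 = 190900 kJ.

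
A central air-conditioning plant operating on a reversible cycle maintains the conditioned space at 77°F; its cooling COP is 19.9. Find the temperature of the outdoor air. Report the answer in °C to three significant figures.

40.0 °C

COP_R = T_C/(T_H − T_C) gives T_H − T_C = T_C/COP.
With T_C = 298.15 K, T_H = 298.15 × (1 + 1/19.9) = 313.13 K.
Converting, 313.13 K = 39.98°C.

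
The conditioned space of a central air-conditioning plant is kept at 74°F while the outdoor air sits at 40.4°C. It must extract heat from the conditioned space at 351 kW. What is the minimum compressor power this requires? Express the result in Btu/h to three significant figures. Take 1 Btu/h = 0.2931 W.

68900 Btu/h

In absolute terms T_C = 296.48 K and T_H = 313.55 K, so ΔT = 17.07 K.
COP_Carnot = T_C/ΔT = 296.48/17.07 = 17.37.
Ẇ_min = Q̇/COP_Carnot = 351.0/17.37 = 20.20 kW = 68930 Btu/h.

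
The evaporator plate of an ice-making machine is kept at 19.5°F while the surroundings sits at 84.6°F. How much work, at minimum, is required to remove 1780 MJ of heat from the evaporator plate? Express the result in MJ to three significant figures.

In absolute terms T_C = 266.21 K and T_H = 302.37 K, so ΔT = 36.17 K.
The reversible limit is COP_R = T_C/ΔT = 7.361, so W_min = Q_C/COP = Q_C·ΔT/T_C.
W_min = 1780 × 36.17/266.21 = 241.8 MJ.

242 MJ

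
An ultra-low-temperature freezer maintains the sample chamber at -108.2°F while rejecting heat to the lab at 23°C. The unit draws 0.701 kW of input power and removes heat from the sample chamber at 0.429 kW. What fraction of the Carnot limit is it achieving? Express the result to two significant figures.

0.32

COP_actual = Q̇_C/Ẇ = 0.4290/0.7010 = 0.6120.
In absolute terms T_C = 195.26 K and T_H = 296.15 K, so ΔT = 100.9 K.
COP_Carnot = T_C/ΔT = 195.26/100.9 = 1.935.
η_II = COP_actual/COP_Carnot = 0.6120/1.935 = 0.3162.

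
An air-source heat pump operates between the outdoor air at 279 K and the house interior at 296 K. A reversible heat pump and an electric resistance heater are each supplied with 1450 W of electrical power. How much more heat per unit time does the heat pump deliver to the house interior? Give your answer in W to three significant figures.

23800 W

The reservoir spacing is ΔT = 296 − 279 = 17.00 K.
COP_Carnot = T_H/ΔT = 296.00/17.00 = 17.41.
The heat pump delivers Q̇_H = COP × Ẇ = 25250 W; the resistance heater delivers Ẇ = 1450 W.
Extra = (COP − 1)·Ẇ = 23800 W.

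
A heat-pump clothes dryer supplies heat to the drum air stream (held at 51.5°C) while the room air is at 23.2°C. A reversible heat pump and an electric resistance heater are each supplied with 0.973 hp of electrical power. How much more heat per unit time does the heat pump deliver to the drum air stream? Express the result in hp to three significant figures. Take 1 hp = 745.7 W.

In absolute terms T_C = 296.35 K and T_H = 324.65 K, so ΔT = 28.30 K.
COP_Carnot = T_H/ΔT = 324.65/28.30 = 11.47.
The heat pump delivers Q̇_H = COP × Ẇ = 11.16 hp; the resistance heater delivers Ẇ = 0.9730 hp.
Extra = (COP − 1)·Ẇ = 10.19 hp.

10.2 hp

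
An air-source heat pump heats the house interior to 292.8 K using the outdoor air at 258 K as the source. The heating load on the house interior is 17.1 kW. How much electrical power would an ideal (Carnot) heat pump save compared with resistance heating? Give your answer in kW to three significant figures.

15.1 kW

The reservoir spacing is ΔT = 292.8 − 258 = 34.80 K.
COP_Carnot = T_H/ΔT = 292.80/34.80 = 8.414.
Resistance heating needs Ẇ_res = Q̇_H = 17.10 kW; the reversible heat pump needs only Ẇ_hp = Q̇_H/COP = 2.032 kW.
Saving = 17.10 − 2.032 = 15.07 kW.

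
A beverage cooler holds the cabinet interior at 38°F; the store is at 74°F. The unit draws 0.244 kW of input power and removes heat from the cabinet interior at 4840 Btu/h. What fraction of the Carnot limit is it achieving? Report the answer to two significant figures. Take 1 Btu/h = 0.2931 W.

Converting, Q̇_C = 4840 Btu/h = 1.419 kW, so COP_actual = Q̇_C/Ẇ = 1.419/0.2440 = 5.814.
In absolute terms T_C = 276.48 K and T_H = 296.48 K, so ΔT = 20.00 K.
COP_Carnot = T_C/ΔT = 276.48/20.00 = 13.82.
η_II = COP_actual/COP_Carnot = 5.814/13.82 = 0.4206.

0.42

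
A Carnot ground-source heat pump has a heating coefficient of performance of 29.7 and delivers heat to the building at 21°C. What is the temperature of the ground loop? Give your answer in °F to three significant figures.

52.0 °F

COP_HP = T_H/(T_H − T_C) gives T_H − T_C = T_H/COP.
With T_H = 294.15 K, T_C = 294.15 × (1 − 1/29.7) = 284.25 K.
Converting, 284.25 K = 51.97°F.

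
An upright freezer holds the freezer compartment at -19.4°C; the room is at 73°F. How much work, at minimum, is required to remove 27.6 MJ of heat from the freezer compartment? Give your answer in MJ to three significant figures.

4.59 MJ

In absolute terms T_C = 253.75 K and T_H = 295.93 K, so ΔT = 42.18 K.
The reversible limit is COP_R = T_C/ΔT = 6.016, so W_min = Q_C/COP = Q_C·ΔT/T_C.
W_min = 27.60 × 42.18/253.75 = 4.588 MJ.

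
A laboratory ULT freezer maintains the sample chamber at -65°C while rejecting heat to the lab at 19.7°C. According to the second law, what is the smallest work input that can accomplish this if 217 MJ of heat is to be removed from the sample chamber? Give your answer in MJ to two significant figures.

In absolute terms T_C = 208.15 K and T_H = 292.85 K, so ΔT = 84.70 K.
The reversible limit is COP_R = T_C/ΔT = 2.457, so W_min = Q_C/COP = Q_C·ΔT/T_C.
W_min = 217.0 × 84.70/208.15 = 88.30 MJ.

88 MJ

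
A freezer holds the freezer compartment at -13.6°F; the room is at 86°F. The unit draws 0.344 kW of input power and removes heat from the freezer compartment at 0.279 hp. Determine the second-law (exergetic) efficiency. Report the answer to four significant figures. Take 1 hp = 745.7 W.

0.1350

Converting, Q̇_C = 0.2790 hp = 0.2081 kW, so COP_actual = Q̇_C/Ẇ = 0.2081/0.3440 = 0.6048.
In absolute terms T_C = 247.82 K and T_H = 303.15 K, so ΔT = 55.33 K.
COP_Carnot = T_C/ΔT = 247.82/55.33 = 4.479.
η_II = COP_actual/COP_Carnot = 0.6048/4.479 = 0.1350.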